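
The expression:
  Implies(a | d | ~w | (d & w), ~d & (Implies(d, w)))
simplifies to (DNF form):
~d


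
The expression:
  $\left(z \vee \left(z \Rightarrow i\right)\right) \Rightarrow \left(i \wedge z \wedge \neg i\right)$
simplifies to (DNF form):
$\text{False}$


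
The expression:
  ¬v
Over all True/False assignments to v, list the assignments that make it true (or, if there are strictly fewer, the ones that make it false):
is true only for:
  v=False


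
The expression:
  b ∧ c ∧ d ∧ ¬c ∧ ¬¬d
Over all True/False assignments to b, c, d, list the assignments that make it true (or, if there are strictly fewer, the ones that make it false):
is never true.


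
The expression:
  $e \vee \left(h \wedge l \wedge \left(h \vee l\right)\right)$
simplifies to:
$e \vee \left(h \wedge l\right)$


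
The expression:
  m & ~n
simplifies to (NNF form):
m & ~n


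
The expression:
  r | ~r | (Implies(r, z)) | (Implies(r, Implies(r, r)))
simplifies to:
True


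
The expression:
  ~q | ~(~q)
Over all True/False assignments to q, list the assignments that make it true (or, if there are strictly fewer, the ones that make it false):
is always true.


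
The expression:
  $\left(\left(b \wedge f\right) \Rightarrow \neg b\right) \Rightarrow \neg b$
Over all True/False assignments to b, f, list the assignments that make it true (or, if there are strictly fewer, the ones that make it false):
is false only for:
  b=True, f=False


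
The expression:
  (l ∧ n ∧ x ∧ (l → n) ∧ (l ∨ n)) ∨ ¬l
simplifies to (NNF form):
(n ∧ x) ∨ ¬l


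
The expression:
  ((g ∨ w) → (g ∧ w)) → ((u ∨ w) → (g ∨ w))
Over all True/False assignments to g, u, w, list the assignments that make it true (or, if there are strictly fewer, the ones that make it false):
is false only for:
  g=False, u=True, w=False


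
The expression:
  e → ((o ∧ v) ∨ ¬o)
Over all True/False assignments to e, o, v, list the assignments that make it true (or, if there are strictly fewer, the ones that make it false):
is false only for:
  e=True, o=True, v=False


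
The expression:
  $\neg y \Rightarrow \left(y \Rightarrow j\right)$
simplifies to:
$\text{True}$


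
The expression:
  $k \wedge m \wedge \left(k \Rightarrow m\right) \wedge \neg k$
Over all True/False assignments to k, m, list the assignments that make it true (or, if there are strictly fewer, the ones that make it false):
is never true.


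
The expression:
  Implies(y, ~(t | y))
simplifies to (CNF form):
~y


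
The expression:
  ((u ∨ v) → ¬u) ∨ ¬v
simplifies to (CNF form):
¬u ∨ ¬v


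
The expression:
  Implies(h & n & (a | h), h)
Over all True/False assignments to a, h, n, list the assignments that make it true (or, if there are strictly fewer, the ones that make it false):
is always true.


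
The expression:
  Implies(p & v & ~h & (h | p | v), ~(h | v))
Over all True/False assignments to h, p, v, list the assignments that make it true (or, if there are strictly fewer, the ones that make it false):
is false only for:
  h=False, p=True, v=True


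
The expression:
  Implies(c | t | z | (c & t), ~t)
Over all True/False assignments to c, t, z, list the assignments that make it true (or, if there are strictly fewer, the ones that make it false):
is true only for:
  c=False, t=False, z=False;
  c=False, t=False, z=True;
  c=True, t=False, z=False;
  c=True, t=False, z=True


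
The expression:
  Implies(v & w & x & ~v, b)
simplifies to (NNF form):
True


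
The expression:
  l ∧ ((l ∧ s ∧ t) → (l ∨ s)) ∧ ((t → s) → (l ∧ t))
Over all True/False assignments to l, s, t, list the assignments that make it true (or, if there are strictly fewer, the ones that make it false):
is true only for:
  l=True, s=False, t=True;
  l=True, s=True, t=True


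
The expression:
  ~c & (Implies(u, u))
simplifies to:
~c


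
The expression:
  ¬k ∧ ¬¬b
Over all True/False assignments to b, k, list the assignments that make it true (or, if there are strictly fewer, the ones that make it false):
is true only for:
  b=True, k=False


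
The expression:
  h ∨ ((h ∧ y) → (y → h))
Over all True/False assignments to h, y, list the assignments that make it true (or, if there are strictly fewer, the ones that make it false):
is always true.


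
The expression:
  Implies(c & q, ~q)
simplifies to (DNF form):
~c | ~q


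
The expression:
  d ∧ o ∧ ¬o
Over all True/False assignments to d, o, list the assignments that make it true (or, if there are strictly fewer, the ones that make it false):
is never true.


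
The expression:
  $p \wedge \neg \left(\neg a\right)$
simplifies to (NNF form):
$a \wedge p$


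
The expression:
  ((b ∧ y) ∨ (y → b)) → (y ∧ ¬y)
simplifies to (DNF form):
y ∧ ¬b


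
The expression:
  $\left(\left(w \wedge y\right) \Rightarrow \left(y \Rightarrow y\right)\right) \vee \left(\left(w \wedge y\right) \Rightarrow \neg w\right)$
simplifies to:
$\text{True}$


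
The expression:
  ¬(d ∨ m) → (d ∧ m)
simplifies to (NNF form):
d ∨ m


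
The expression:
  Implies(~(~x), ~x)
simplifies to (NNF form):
~x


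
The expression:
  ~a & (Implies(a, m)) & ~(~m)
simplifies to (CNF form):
m & ~a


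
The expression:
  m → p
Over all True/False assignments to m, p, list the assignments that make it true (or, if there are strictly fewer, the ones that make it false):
is false only for:
  m=True, p=False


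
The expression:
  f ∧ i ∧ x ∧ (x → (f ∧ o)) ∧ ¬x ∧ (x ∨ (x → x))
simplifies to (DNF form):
False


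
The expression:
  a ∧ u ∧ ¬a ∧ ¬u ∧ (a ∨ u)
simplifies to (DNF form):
False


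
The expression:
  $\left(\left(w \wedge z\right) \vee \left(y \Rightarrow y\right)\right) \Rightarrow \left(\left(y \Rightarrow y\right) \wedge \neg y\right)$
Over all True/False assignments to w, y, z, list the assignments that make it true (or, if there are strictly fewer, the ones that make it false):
is true only for:
  w=False, y=False, z=False;
  w=False, y=False, z=True;
  w=True, y=False, z=False;
  w=True, y=False, z=True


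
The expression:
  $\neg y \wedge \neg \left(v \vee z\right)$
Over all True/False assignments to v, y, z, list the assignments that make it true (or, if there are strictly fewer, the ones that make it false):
is true only for:
  v=False, y=False, z=False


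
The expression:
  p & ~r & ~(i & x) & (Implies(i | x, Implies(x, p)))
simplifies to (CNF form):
p & ~r & (~i | ~x)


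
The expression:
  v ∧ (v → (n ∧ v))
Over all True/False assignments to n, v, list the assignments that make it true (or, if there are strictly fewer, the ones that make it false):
is true only for:
  n=True, v=True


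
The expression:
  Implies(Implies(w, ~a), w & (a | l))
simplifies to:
w & (a | l)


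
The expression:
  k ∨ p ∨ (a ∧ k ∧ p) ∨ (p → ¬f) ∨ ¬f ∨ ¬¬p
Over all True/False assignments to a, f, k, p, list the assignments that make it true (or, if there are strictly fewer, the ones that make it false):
is always true.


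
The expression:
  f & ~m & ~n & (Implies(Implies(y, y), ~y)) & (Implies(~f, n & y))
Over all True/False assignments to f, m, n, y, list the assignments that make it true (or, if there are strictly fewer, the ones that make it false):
is true only for:
  f=True, m=False, n=False, y=False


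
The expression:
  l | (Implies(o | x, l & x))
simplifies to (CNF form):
(l | ~o) & (l | ~x)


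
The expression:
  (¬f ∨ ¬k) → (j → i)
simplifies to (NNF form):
i ∨ (f ∧ k) ∨ ¬j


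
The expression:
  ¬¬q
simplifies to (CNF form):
q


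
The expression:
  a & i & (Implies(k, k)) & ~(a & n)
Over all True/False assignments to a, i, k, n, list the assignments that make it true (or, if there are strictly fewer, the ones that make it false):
is true only for:
  a=True, i=True, k=False, n=False;
  a=True, i=True, k=True, n=False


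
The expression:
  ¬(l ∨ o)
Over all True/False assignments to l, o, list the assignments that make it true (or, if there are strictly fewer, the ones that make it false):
is true only for:
  l=False, o=False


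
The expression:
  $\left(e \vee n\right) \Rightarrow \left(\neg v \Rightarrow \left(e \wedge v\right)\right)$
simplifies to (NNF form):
$v \vee \left(\neg e \wedge \neg n\right)$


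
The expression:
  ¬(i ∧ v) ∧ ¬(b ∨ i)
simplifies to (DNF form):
¬b ∧ ¬i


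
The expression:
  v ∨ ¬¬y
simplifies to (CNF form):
v ∨ y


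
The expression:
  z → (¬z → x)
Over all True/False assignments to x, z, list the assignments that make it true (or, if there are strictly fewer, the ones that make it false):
is always true.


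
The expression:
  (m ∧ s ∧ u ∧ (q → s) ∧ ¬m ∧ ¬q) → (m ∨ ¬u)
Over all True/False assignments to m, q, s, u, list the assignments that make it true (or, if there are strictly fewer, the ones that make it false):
is always true.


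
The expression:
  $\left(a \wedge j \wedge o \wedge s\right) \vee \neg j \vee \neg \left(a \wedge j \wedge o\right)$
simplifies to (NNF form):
$s \vee \neg a \vee \neg j \vee \neg o$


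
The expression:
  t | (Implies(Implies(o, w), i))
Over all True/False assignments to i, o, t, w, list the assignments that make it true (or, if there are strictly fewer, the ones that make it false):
is false only for:
  i=False, o=False, t=False, w=False;
  i=False, o=False, t=False, w=True;
  i=False, o=True, t=False, w=True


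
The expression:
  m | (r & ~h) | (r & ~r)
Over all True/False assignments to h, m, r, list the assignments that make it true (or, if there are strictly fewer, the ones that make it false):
is false only for:
  h=False, m=False, r=False;
  h=True, m=False, r=False;
  h=True, m=False, r=True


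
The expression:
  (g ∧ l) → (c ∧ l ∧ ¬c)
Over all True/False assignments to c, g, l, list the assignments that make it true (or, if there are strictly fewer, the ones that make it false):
is false only for:
  c=False, g=True, l=True;
  c=True, g=True, l=True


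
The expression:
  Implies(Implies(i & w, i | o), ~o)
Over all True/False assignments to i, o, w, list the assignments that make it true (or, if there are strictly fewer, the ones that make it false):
is true only for:
  i=False, o=False, w=False;
  i=False, o=False, w=True;
  i=True, o=False, w=False;
  i=True, o=False, w=True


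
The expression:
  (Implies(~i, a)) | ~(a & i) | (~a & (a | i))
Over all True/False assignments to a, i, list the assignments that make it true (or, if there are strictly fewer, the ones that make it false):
is always true.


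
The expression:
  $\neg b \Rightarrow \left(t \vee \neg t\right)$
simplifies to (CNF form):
$\text{True}$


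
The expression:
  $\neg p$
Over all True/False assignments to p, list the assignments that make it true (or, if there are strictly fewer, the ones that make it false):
is true only for:
  p=False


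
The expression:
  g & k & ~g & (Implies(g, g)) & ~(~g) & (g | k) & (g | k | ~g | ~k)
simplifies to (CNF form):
False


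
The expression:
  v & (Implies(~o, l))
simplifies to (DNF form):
(l & v) | (o & v)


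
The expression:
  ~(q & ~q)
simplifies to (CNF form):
True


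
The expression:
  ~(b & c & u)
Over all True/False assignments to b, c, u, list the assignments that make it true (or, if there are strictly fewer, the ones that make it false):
is false only for:
  b=True, c=True, u=True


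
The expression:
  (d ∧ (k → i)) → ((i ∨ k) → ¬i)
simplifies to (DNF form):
¬d ∨ ¬i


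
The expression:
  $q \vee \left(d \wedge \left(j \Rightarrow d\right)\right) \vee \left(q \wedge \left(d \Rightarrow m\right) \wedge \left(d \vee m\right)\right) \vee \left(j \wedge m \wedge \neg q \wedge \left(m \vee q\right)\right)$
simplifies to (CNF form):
$\left(d \vee j \vee q\right) \wedge \left(d \vee m \vee q\right)$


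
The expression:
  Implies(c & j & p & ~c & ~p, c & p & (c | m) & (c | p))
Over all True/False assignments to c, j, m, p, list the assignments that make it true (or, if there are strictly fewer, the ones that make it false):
is always true.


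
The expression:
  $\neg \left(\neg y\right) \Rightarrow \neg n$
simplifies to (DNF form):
$\neg n \vee \neg y$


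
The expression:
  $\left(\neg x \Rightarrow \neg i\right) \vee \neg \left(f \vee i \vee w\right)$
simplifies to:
$x \vee \neg i$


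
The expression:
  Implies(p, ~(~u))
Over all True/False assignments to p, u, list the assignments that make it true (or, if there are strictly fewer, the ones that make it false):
is false only for:
  p=True, u=False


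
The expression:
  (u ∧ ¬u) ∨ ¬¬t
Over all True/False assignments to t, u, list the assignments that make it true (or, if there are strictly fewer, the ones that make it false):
is true only for:
  t=True, u=False;
  t=True, u=True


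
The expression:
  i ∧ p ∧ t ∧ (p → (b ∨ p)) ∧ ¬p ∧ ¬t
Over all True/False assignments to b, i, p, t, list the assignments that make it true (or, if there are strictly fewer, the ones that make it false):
is never true.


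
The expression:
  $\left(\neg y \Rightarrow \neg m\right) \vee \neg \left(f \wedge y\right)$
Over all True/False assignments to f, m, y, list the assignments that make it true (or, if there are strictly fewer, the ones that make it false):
is always true.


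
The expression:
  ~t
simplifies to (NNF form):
~t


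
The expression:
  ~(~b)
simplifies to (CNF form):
b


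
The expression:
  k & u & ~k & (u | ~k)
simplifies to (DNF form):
False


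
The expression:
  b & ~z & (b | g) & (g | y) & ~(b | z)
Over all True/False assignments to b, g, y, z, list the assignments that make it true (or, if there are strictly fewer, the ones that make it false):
is never true.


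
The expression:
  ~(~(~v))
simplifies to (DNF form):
~v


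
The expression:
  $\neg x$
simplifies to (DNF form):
$\neg x$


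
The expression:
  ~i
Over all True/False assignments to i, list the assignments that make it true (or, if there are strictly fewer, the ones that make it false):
is true only for:
  i=False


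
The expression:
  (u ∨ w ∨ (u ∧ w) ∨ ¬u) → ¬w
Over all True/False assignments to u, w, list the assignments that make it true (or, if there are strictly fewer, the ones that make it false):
is true only for:
  u=False, w=False;
  u=True, w=False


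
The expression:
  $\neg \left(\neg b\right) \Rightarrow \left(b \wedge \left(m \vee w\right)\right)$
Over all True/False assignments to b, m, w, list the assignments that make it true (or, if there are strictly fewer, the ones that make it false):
is false only for:
  b=True, m=False, w=False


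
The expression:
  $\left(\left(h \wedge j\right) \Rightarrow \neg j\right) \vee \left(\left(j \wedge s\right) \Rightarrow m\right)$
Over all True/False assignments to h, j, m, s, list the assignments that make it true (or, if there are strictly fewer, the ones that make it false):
is false only for:
  h=True, j=True, m=False, s=True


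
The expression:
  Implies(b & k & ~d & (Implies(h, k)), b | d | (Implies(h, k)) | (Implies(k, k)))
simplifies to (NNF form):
True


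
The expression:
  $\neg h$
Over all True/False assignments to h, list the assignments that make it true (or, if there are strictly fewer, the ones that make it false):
is true only for:
  h=False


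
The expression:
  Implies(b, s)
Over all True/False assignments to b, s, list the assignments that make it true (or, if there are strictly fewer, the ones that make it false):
is false only for:
  b=True, s=False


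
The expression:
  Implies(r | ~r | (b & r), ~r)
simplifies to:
~r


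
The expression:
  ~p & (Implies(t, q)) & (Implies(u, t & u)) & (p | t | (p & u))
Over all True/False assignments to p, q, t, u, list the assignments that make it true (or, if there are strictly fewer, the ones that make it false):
is true only for:
  p=False, q=True, t=True, u=False;
  p=False, q=True, t=True, u=True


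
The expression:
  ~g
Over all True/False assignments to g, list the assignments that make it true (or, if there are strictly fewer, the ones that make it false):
is true only for:
  g=False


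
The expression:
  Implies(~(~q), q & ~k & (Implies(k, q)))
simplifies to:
~k | ~q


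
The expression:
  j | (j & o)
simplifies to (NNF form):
j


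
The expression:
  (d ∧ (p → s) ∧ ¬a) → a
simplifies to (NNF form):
a ∨ (p ∧ ¬s) ∨ ¬d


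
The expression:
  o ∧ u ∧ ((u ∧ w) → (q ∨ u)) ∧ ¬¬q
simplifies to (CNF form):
o ∧ q ∧ u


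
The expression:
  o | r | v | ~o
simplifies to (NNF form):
True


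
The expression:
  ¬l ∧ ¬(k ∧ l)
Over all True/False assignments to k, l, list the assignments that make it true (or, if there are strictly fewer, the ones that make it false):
is true only for:
  k=False, l=False;
  k=True, l=False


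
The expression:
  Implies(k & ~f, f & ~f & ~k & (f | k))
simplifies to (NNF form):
f | ~k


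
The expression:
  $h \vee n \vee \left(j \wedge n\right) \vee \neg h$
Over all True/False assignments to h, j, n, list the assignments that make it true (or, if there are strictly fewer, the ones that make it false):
is always true.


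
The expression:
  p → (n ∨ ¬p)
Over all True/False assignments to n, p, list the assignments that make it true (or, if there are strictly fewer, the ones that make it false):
is false only for:
  n=False, p=True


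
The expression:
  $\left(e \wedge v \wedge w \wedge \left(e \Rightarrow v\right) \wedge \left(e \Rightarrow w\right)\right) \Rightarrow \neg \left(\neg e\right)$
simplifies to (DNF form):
$\text{True}$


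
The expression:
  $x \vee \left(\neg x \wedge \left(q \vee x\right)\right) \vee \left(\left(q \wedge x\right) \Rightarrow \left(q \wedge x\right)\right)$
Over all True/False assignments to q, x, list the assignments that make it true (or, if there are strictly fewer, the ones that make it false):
is always true.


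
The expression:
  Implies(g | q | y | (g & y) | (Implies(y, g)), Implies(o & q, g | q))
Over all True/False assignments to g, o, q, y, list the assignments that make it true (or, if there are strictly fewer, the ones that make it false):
is always true.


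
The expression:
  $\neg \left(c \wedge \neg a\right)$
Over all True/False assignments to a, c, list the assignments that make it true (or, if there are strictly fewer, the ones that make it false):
is false only for:
  a=False, c=True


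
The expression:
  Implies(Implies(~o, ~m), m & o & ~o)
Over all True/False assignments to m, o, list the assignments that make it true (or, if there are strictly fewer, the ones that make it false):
is true only for:
  m=True, o=False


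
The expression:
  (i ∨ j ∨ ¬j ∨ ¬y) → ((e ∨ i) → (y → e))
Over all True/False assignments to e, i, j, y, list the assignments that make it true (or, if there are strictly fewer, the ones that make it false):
is false only for:
  e=False, i=True, j=False, y=True;
  e=False, i=True, j=True, y=True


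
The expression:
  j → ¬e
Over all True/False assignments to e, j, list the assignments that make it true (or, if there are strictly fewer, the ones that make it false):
is false only for:
  e=True, j=True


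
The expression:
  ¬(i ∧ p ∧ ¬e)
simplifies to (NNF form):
e ∨ ¬i ∨ ¬p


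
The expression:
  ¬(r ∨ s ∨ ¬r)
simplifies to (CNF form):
False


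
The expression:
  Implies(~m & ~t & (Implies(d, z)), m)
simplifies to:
m | t | (d & ~z)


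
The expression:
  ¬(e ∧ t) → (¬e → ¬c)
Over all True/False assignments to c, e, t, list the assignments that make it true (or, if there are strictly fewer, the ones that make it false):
is false only for:
  c=True, e=False, t=False;
  c=True, e=False, t=True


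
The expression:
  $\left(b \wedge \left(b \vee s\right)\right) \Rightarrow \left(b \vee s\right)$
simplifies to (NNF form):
$\text{True}$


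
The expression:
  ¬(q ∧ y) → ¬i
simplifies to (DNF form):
(q ∧ y) ∨ ¬i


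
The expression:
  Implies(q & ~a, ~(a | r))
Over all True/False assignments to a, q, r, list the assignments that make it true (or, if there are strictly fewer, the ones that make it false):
is false only for:
  a=False, q=True, r=True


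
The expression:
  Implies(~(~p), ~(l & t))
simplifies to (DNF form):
~l | ~p | ~t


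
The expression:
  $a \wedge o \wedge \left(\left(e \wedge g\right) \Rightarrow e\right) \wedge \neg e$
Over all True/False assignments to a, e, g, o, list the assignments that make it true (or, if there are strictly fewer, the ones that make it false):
is true only for:
  a=True, e=False, g=False, o=True;
  a=True, e=False, g=True, o=True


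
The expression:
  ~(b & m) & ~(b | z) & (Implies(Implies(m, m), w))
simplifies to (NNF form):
w & ~b & ~z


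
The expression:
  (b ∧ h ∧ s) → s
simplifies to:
True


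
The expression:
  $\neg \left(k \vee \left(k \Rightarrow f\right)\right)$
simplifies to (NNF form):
$\text{False}$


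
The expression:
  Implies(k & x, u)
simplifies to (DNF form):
u | ~k | ~x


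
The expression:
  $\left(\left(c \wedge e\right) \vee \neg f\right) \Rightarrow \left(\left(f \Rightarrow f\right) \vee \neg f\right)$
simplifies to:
$\text{True}$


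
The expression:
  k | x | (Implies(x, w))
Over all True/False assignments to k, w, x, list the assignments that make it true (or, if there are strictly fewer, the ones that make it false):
is always true.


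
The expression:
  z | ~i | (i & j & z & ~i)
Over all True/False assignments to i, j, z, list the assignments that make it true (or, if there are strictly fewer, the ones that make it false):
is false only for:
  i=True, j=False, z=False;
  i=True, j=True, z=False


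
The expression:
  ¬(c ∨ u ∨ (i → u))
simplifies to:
i ∧ ¬c ∧ ¬u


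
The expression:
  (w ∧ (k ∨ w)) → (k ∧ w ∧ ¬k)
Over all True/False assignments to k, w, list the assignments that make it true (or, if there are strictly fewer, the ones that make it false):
is true only for:
  k=False, w=False;
  k=True, w=False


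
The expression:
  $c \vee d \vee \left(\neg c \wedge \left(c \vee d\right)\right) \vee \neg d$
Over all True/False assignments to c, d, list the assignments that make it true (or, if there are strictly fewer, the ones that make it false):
is always true.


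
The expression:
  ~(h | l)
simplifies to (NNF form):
~h & ~l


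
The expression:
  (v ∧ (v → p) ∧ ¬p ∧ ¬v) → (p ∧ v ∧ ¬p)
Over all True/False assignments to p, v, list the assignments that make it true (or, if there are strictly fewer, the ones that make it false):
is always true.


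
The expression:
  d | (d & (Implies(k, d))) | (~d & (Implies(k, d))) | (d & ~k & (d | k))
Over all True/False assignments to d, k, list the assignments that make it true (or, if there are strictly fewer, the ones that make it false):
is false only for:
  d=False, k=True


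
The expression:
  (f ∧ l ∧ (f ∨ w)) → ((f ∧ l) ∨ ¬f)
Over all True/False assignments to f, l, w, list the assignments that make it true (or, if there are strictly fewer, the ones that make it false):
is always true.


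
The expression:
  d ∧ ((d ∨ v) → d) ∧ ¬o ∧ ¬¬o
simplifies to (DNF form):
False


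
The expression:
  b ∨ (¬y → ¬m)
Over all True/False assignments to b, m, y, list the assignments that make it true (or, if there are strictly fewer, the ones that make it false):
is false only for:
  b=False, m=True, y=False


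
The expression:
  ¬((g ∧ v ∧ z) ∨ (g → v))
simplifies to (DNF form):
g ∧ ¬v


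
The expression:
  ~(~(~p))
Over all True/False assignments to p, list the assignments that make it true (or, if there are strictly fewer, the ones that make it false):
is true only for:
  p=False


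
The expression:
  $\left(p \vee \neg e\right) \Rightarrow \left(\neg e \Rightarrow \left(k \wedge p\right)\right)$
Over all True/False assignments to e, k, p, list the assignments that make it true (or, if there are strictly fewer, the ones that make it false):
is false only for:
  e=False, k=False, p=False;
  e=False, k=False, p=True;
  e=False, k=True, p=False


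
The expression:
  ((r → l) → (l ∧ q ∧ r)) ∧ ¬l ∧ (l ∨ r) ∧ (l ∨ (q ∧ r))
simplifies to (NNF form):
q ∧ r ∧ ¬l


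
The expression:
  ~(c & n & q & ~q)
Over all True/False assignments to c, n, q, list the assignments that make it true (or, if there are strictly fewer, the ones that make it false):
is always true.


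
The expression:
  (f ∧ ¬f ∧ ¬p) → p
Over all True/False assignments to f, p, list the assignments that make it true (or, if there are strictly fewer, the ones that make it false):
is always true.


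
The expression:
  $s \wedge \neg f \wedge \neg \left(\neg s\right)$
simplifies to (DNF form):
$s \wedge \neg f$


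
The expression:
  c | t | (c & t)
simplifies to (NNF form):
c | t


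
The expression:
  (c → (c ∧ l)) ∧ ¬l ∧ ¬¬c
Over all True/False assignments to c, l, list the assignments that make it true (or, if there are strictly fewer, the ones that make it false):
is never true.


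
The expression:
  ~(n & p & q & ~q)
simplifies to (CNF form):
True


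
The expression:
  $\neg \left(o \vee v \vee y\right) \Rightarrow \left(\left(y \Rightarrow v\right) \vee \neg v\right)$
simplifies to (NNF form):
$\text{True}$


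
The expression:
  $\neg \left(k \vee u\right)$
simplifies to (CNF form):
$\neg k \wedge \neg u$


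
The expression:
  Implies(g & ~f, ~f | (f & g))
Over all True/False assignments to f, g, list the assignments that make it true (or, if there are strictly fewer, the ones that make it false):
is always true.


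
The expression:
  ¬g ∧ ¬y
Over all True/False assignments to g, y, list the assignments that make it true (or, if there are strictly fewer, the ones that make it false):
is true only for:
  g=False, y=False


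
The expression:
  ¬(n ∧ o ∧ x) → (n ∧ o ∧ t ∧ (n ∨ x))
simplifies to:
n ∧ o ∧ (t ∨ x)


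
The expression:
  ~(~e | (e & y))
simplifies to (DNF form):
e & ~y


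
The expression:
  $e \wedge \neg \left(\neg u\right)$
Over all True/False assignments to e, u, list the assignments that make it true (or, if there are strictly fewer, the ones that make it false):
is true only for:
  e=True, u=True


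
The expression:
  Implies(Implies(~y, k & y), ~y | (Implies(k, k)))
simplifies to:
True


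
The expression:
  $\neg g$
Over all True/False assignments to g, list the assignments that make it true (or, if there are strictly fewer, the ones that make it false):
is true only for:
  g=False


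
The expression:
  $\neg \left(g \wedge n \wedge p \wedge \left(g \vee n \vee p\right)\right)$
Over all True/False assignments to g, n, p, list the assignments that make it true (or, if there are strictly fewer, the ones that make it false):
is false only for:
  g=True, n=True, p=True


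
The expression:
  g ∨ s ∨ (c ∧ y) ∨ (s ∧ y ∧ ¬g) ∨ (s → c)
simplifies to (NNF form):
True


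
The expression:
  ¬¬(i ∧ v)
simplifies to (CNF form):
i ∧ v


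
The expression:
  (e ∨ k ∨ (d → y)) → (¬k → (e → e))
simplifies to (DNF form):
True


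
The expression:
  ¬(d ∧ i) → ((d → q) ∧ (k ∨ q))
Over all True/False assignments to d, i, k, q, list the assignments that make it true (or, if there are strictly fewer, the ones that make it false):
is false only for:
  d=False, i=False, k=False, q=False;
  d=False, i=True, k=False, q=False;
  d=True, i=False, k=False, q=False;
  d=True, i=False, k=True, q=False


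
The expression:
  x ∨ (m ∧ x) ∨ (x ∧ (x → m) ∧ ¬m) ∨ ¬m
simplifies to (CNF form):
x ∨ ¬m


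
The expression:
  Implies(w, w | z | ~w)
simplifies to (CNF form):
True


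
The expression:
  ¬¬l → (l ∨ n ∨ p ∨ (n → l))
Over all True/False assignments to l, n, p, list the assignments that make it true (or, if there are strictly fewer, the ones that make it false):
is always true.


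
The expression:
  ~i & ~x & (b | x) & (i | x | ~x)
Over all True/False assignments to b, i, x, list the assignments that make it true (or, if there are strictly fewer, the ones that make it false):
is true only for:
  b=True, i=False, x=False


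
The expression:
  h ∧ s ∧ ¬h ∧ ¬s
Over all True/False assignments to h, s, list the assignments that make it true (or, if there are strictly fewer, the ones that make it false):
is never true.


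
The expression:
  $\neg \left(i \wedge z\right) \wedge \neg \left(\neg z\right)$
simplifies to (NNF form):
$z \wedge \neg i$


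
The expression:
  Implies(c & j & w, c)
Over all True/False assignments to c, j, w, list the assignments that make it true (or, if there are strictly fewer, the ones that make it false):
is always true.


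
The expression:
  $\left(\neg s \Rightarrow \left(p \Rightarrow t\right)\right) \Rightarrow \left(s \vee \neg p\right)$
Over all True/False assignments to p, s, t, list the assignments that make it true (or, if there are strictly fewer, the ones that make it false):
is false only for:
  p=True, s=False, t=True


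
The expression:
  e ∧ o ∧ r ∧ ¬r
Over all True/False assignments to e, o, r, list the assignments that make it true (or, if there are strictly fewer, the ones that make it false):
is never true.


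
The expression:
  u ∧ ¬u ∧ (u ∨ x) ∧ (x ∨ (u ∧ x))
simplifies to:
False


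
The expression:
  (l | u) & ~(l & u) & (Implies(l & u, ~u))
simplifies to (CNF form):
(l | u) & (~l | ~u)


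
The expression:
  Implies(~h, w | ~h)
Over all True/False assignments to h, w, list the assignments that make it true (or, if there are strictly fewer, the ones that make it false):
is always true.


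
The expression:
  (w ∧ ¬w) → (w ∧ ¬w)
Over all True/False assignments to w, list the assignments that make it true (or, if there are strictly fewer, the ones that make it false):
is always true.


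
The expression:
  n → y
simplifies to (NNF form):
y ∨ ¬n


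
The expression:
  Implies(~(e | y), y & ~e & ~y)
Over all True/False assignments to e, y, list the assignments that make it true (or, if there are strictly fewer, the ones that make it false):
is false only for:
  e=False, y=False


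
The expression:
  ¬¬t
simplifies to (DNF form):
t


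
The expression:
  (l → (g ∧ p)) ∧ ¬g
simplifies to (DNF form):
¬g ∧ ¬l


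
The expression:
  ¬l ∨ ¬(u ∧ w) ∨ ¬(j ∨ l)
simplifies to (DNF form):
¬l ∨ ¬u ∨ ¬w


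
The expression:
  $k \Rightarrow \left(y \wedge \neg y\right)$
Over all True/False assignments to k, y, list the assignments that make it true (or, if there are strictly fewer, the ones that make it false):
is true only for:
  k=False, y=False;
  k=False, y=True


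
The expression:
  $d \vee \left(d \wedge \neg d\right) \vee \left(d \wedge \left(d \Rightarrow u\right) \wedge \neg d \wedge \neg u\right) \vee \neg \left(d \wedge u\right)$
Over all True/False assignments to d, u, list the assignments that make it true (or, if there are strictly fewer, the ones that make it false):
is always true.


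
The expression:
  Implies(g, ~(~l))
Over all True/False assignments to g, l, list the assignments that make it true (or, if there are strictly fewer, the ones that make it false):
is false only for:
  g=True, l=False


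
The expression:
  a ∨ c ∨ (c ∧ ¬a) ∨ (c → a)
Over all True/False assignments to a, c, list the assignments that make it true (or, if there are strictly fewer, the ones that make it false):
is always true.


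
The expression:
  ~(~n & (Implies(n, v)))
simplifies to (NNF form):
n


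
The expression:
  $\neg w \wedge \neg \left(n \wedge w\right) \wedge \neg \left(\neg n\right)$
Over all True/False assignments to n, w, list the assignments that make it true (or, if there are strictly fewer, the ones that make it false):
is true only for:
  n=True, w=False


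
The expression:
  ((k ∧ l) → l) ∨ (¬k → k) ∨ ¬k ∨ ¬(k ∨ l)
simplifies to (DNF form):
True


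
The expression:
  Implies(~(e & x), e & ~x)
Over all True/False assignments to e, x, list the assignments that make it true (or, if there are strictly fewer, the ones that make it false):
is true only for:
  e=True, x=False;
  e=True, x=True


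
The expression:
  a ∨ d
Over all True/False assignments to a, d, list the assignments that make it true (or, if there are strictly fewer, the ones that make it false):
is false only for:
  a=False, d=False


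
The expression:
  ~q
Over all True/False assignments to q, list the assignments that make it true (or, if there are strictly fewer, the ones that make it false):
is true only for:
  q=False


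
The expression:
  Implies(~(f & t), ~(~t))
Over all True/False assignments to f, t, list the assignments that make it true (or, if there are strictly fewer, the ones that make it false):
is true only for:
  f=False, t=True;
  f=True, t=True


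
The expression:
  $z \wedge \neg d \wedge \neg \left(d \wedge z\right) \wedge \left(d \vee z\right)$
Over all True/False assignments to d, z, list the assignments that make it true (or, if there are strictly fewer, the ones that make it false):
is true only for:
  d=False, z=True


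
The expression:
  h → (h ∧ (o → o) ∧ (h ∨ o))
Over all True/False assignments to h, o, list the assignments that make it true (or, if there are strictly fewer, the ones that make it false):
is always true.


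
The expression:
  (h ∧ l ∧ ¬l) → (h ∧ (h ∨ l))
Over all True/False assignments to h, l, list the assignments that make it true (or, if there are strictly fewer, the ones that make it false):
is always true.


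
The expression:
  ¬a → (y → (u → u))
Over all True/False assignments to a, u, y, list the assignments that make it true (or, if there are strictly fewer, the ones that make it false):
is always true.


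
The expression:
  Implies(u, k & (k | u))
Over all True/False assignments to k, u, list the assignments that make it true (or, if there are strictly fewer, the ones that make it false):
is false only for:
  k=False, u=True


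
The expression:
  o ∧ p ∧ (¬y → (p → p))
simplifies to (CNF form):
o ∧ p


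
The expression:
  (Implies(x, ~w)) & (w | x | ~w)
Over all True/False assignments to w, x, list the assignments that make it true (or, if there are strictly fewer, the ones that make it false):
is false only for:
  w=True, x=True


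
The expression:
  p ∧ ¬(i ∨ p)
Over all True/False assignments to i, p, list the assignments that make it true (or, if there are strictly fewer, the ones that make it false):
is never true.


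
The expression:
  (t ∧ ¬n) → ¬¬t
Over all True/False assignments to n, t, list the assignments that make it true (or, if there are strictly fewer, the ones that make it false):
is always true.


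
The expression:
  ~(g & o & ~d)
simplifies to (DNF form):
d | ~g | ~o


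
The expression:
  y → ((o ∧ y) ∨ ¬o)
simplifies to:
True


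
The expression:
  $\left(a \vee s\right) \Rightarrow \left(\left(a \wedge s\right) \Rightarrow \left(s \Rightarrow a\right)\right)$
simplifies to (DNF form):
$\text{True}$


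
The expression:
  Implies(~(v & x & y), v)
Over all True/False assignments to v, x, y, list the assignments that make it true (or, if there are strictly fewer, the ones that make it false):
is true only for:
  v=True, x=False, y=False;
  v=True, x=False, y=True;
  v=True, x=True, y=False;
  v=True, x=True, y=True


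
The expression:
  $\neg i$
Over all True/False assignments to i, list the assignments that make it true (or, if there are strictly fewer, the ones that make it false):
is true only for:
  i=False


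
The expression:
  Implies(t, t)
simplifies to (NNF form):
True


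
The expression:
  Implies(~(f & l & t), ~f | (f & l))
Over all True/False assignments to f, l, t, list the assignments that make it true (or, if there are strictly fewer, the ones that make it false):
is false only for:
  f=True, l=False, t=False;
  f=True, l=False, t=True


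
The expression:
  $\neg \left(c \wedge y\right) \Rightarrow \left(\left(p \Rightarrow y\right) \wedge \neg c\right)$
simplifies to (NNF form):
$y \vee \left(\neg c \wedge \neg p\right)$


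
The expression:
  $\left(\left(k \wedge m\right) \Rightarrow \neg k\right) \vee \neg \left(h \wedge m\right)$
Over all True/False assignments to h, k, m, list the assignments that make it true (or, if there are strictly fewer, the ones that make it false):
is false only for:
  h=True, k=True, m=True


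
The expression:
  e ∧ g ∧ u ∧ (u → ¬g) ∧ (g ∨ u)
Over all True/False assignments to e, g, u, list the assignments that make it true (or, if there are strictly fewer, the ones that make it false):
is never true.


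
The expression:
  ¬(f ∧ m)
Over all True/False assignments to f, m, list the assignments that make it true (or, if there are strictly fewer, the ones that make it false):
is false only for:
  f=True, m=True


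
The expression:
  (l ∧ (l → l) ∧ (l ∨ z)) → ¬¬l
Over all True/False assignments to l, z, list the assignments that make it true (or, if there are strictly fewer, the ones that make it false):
is always true.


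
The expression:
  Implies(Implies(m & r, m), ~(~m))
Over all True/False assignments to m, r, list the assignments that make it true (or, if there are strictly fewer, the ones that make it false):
is true only for:
  m=True, r=False;
  m=True, r=True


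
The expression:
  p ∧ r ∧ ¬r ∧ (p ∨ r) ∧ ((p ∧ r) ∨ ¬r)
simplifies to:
False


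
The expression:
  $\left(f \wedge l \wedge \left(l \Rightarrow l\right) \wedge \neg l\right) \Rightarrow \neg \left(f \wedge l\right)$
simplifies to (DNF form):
$\text{True}$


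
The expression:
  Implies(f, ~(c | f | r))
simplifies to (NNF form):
~f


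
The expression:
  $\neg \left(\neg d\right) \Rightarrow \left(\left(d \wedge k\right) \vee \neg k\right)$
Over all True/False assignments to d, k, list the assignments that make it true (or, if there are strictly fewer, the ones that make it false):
is always true.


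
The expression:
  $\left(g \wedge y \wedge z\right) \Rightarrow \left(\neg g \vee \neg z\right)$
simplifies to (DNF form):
$\neg g \vee \neg y \vee \neg z$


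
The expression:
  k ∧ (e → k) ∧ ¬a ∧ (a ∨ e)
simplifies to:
e ∧ k ∧ ¬a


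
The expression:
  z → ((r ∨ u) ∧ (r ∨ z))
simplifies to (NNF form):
r ∨ u ∨ ¬z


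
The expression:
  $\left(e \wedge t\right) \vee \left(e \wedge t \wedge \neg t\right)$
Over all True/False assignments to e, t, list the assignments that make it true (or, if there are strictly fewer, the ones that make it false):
is true only for:
  e=True, t=True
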